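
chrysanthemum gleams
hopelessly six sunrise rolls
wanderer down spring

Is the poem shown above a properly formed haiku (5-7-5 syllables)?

Line 1: "chrysanthemum gleams": 4+1 = 5 ✓
Line 2: "hopelessly six sunrise rolls": 3+1+2+1 = 7 ✓
Line 3: "wanderer down spring": 3+1+1 = 5 ✓

Yes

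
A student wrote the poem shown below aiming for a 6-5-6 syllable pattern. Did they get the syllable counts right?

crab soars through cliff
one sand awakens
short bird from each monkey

No

Line 1: crab (1), soars (1), through (1), cliff (1) → 4 (expected 6)
Line 2: one (1), sand (1), awakens (3) → 5 ✓
Line 3: short (1), bird (1), from (1), each (1), monkey (2) → 6 ✓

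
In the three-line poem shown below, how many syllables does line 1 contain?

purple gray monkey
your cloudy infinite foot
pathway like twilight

Line 1: "purple gray monkey": 2+1+2 = 5

5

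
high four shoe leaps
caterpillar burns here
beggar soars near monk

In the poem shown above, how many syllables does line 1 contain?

Line 1: high (1), four (1), shoe (1), leaps (1) → 4

4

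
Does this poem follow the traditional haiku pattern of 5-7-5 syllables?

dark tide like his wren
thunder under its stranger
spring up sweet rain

Line 1: "dark tide like his wren": 1+1+1+1+1 = 5 ✓
Line 2: "thunder under its stranger": 2+2+1+2 = 7 ✓
Line 3: "spring up sweet rain": 1+1+1+1 = 4 (expected 5)

No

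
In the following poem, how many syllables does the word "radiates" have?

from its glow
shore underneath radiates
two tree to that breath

"radiates" has 3 syllables.

3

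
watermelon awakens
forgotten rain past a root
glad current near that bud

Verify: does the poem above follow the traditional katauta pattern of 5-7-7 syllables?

No

Line 1: watermelon(4) + awakens(3) = 7 (expected 5)
Line 2: forgotten(3) + rain(1) + past(1) + a(1) + root(1) = 7 ✓
Line 3: glad(1) + current(2) + near(1) + that(1) + bud(1) = 6 (expected 7)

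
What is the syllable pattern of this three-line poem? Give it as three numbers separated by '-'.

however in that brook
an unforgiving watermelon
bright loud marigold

6-9-5

Line 1: "however in that brook": 3+1+1+1 = 6
Line 2: "an unforgiving watermelon": 1+4+4 = 9
Line 3: "bright loud marigold": 1+1+3 = 5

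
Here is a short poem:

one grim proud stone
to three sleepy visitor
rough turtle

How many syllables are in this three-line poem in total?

Line 1: one(1) + grim(1) + proud(1) + stone(1) = 4
Line 2: to(1) + three(1) + sleepy(2) + visitor(3) = 7
Line 3: rough(1) + turtle(2) = 3
Total: 4 + 7 + 3 = 14

14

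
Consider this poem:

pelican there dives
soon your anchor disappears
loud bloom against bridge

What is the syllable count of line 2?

7

Line 2: soon(1) + your(1) + anchor(2) + disappears(3) = 7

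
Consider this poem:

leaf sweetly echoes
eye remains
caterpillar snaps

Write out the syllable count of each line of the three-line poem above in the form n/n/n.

Line 1: leaf(1) + sweetly(2) + echoes(2) = 5
Line 2: eye(1) + remains(2) = 3
Line 3: caterpillar(4) + snaps(1) = 5

5/3/5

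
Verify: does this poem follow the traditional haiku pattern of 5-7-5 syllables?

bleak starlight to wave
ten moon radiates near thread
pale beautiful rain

Line 1: bleak(1) + starlight(2) + to(1) + wave(1) = 5 ✓
Line 2: ten(1) + moon(1) + radiates(3) + near(1) + thread(1) = 7 ✓
Line 3: pale(1) + beautiful(3) + rain(1) = 5 ✓

Yes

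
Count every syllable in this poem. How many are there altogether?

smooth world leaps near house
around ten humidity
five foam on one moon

17

Line 1: smooth(1) + world(1) + leaps(1) + near(1) + house(1) = 5
Line 2: around(2) + ten(1) + humidity(4) = 7
Line 3: five(1) + foam(1) + on(1) + one(1) + moon(1) = 5
Total: 5 + 7 + 5 = 17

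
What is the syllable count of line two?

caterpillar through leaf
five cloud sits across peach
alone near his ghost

Line two: five (1), cloud (1), sits (1), across (2), peach (1) → 6

6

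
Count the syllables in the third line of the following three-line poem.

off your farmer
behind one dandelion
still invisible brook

The third line: still (1), invisible (4), brook (1) → 6

6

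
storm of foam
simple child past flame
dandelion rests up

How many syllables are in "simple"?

2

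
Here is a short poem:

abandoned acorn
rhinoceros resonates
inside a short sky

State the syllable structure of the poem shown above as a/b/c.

5/7/5

Line 1: abandoned (3), acorn (2) → 5
Line 2: rhinoceros (4), resonates (3) → 7
Line 3: inside (2), a (1), short (1), sky (1) → 5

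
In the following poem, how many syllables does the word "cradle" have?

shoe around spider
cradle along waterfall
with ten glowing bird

2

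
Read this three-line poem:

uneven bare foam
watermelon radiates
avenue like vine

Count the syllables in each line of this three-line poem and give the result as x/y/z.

5/7/5

Line 1: "uneven bare foam": 3+1+1 = 5
Line 2: "watermelon radiates": 4+3 = 7
Line 3: "avenue like vine": 3+1+1 = 5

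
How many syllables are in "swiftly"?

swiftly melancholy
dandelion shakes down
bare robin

2

"swiftly" has 2 syllables.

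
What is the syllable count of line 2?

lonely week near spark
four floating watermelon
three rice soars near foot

7

Line 2: "four floating watermelon": 1+2+4 = 7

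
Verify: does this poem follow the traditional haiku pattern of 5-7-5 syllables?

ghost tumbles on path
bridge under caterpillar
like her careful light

Line 1: "ghost tumbles on path": 1+2+1+1 = 5 ✓
Line 2: "bridge under caterpillar": 1+2+4 = 7 ✓
Line 3: "like her careful light": 1+1+2+1 = 5 ✓

Yes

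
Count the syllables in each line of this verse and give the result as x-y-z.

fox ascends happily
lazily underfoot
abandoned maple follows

6-6-7

Line 1: "fox ascends happily": 1+2+3 = 6
Line 2: "lazily underfoot": 3+3 = 6
Line 3: "abandoned maple follows": 3+2+2 = 7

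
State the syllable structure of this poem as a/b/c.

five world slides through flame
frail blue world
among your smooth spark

Line 1: "five world slides through flame": 1+1+1+1+1 = 5
Line 2: "frail blue world": 1+1+1 = 3
Line 3: "among your smooth spark": 2+1+1+1 = 5

5/3/5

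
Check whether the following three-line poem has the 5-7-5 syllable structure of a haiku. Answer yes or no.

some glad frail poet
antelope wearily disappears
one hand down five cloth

Line 1: some (1), glad (1), frail (1), poet (2) → 5 ✓
Line 2: antelope (3), wearily (3), disappears (3) → 9 (expected 7)
Line 3: one (1), hand (1), down (1), five (1), cloth (1) → 5 ✓

No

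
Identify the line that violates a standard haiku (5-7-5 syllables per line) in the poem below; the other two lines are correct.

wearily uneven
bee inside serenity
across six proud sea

Line 1: "wearily uneven": 3+3 = 6 (expected 5)
Line 2: "bee inside serenity": 1+2+4 = 7 ✓
Line 3: "across six proud sea": 2+1+1+1 = 5 ✓

Line 1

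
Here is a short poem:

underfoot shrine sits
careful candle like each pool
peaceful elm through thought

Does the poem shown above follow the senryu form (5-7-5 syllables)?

Yes

Line 1: "underfoot shrine sits": 3+1+1 = 5 ✓
Line 2: "careful candle like each pool": 2+2+1+1+1 = 7 ✓
Line 3: "peaceful elm through thought": 2+1+1+1 = 5 ✓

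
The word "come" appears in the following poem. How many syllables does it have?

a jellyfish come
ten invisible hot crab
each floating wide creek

1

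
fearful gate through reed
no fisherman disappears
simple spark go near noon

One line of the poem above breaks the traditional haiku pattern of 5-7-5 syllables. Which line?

Line 1: fearful (2), gate (1), through (1), reed (1) → 5 ✓
Line 2: no (1), fisherman (3), disappears (3) → 7 ✓
Line 3: simple (2), spark (1), go (1), near (1), noon (1) → 6 (expected 5)

Line 3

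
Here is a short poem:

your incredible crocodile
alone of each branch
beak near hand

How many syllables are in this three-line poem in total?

Line 1: "your incredible crocodile": 1+4+3 = 8
Line 2: "alone of each branch": 2+1+1+1 = 5
Line 3: "beak near hand": 1+1+1 = 3
Total: 8 + 5 + 3 = 16

16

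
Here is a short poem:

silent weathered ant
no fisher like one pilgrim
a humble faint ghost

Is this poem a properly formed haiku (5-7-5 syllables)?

Line 1: "silent weathered ant": 2+2+1 = 5 ✓
Line 2: "no fisher like one pilgrim": 1+2+1+1+2 = 7 ✓
Line 3: "a humble faint ghost": 1+2+1+1 = 5 ✓

Yes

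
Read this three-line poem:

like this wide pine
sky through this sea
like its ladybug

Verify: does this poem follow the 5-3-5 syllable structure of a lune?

Line 1: like(1) + this(1) + wide(1) + pine(1) = 4 (expected 5)
Line 2: sky(1) + through(1) + this(1) + sea(1) = 4 (expected 3)
Line 3: like(1) + its(1) + ladybug(3) = 5 ✓

No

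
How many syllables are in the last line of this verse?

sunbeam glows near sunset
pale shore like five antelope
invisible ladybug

The last line: invisible(4) + ladybug(3) = 7

7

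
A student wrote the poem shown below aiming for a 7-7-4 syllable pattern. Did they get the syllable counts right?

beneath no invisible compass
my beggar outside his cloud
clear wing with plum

Line 1: beneath(2) + no(1) + invisible(4) + compass(2) = 9 (expected 7)
Line 2: my(1) + beggar(2) + outside(2) + his(1) + cloud(1) = 7 ✓
Line 3: clear(1) + wing(1) + with(1) + plum(1) = 4 ✓

No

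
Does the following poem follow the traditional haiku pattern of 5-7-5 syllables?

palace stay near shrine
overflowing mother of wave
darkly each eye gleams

Line 1: palace (2), stay (1), near (1), shrine (1) → 5 ✓
Line 2: overflowing (4), mother (2), of (1), wave (1) → 8 (expected 7)
Line 3: darkly (2), each (1), eye (1), gleams (1) → 5 ✓

No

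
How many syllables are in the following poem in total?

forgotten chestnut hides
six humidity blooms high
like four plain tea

Line 1: forgotten(3) + chestnut(2) + hides(1) = 6
Line 2: six(1) + humidity(4) + blooms(1) + high(1) = 7
Line 3: like(1) + four(1) + plain(1) + tea(1) = 4
Total: 6 + 7 + 4 = 17

17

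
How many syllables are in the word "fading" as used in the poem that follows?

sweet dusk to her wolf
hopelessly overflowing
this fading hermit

2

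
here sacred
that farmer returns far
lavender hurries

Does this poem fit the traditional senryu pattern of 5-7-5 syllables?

No

Line 1: here (1), sacred (2) → 3 (expected 5)
Line 2: that (1), farmer (2), returns (2), far (1) → 6 (expected 7)
Line 3: lavender (3), hurries (2) → 5 ✓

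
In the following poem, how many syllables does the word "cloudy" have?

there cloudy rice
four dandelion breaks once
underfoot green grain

2

"cloudy" has 2 syllables.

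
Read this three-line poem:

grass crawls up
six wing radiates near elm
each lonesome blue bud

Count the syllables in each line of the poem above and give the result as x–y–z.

3–7–5

Line 1: grass(1) + crawls(1) + up(1) = 3
Line 2: six(1) + wing(1) + radiates(3) + near(1) + elm(1) = 7
Line 3: each(1) + lonesome(2) + blue(1) + bud(1) = 5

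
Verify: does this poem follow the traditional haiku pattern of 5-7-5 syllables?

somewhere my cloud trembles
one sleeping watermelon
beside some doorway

No

Line 1: "somewhere my cloud trembles": 2+1+1+2 = 6 (expected 5)
Line 2: "one sleeping watermelon": 1+2+4 = 7 ✓
Line 3: "beside some doorway": 2+1+2 = 5 ✓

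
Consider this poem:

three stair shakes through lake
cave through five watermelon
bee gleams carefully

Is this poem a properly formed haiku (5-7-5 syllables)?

Yes

Line 1: three(1) + stair(1) + shakes(1) + through(1) + lake(1) = 5 ✓
Line 2: cave(1) + through(1) + five(1) + watermelon(4) = 7 ✓
Line 3: bee(1) + gleams(1) + carefully(3) = 5 ✓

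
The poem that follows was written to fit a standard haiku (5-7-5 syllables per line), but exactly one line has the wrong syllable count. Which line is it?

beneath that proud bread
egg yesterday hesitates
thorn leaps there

The third line

Line 1: beneath(2) + that(1) + proud(1) + bread(1) = 5 ✓
Line 2: egg(1) + yesterday(3) + hesitates(3) = 7 ✓
Line 3: thorn(1) + leaps(1) + there(1) = 3 (expected 5)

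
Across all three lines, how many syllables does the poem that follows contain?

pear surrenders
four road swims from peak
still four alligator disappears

18

Line 1: pear (1), surrenders (3) → 4
Line 2: four (1), road (1), swims (1), from (1), peak (1) → 5
Line 3: still (1), four (1), alligator (4), disappears (3) → 9
Total: 4 + 5 + 9 = 18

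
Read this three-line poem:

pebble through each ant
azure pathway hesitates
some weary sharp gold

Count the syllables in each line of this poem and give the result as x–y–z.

5–7–5

Line 1: pebble (2), through (1), each (1), ant (1) → 5
Line 2: azure (2), pathway (2), hesitates (3) → 7
Line 3: some (1), weary (2), sharp (1), gold (1) → 5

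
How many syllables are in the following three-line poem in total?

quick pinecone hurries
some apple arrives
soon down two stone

Line 1: "quick pinecone hurries": 1+2+2 = 5
Line 2: "some apple arrives": 1+2+2 = 5
Line 3: "soon down two stone": 1+1+1+1 = 4
Total: 5 + 5 + 4 = 14

14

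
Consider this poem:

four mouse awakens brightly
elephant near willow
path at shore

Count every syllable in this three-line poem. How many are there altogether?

16

Line 1: four(1) + mouse(1) + awakens(3) + brightly(2) = 7
Line 2: elephant(3) + near(1) + willow(2) = 6
Line 3: path(1) + at(1) + shore(1) = 3
Total: 7 + 6 + 3 = 16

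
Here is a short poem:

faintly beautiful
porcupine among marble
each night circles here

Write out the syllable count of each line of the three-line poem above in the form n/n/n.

5/7/5

Line 1: "faintly beautiful": 2+3 = 5
Line 2: "porcupine among marble": 3+2+2 = 7
Line 3: "each night circles here": 1+1+2+1 = 5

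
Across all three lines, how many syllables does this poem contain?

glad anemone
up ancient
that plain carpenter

Line 1: glad (1), anemone (4) → 5
Line 2: up (1), ancient (2) → 3
Line 3: that (1), plain (1), carpenter (3) → 5
Total: 5 + 3 + 5 = 13

13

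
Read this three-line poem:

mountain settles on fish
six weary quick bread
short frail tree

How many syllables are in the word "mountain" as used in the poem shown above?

2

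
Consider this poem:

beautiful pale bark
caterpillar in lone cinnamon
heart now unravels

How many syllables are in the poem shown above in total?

19

Line 1: "beautiful pale bark": 3+1+1 = 5
Line 2: "caterpillar in lone cinnamon": 4+1+1+3 = 9
Line 3: "heart now unravels": 1+1+3 = 5
Total: 5 + 9 + 5 = 19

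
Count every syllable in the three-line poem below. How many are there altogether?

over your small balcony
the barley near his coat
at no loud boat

17

Line 1: over(2) + your(1) + small(1) + balcony(3) = 7
Line 2: the(1) + barley(2) + near(1) + his(1) + coat(1) = 6
Line 3: at(1) + no(1) + loud(1) + boat(1) = 4
Total: 7 + 6 + 4 = 17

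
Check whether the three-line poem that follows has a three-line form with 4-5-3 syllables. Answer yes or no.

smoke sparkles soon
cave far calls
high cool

Line 1: smoke(1) + sparkles(2) + soon(1) = 4 ✓
Line 2: cave(1) + far(1) + calls(1) = 3 (expected 5)
Line 3: high(1) + cool(1) = 2 (expected 3)

No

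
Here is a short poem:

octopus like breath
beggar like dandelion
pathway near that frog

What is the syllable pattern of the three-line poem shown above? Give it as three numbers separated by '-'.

5-7-5

Line 1: octopus (3), like (1), breath (1) → 5
Line 2: beggar (2), like (1), dandelion (4) → 7
Line 3: pathway (2), near (1), that (1), frog (1) → 5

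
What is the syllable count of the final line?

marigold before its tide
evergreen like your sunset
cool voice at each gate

The final line: "cool voice at each gate": 1+1+1+1+1 = 5

5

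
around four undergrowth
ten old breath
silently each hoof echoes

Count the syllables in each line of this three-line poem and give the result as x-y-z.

6-3-7

Line 1: "around four undergrowth": 2+1+3 = 6
Line 2: "ten old breath": 1+1+1 = 3
Line 3: "silently each hoof echoes": 3+1+1+2 = 7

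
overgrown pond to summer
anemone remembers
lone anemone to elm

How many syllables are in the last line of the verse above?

The last line: lone(1) + anemone(4) + to(1) + elm(1) = 7

7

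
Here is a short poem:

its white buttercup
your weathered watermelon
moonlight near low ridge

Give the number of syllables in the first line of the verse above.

The first line: its(1) + white(1) + buttercup(3) = 5

5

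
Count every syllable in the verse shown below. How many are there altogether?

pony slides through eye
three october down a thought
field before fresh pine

17

Line 1: pony (2), slides (1), through (1), eye (1) → 5
Line 2: three (1), october (3), down (1), a (1), thought (1) → 7
Line 3: field (1), before (2), fresh (1), pine (1) → 5
Total: 5 + 7 + 5 = 17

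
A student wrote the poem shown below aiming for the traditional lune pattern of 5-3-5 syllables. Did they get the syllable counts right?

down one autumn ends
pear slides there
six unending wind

Yes

Line 1: down (1), one (1), autumn (2), ends (1) → 5 ✓
Line 2: pear (1), slides (1), there (1) → 3 ✓
Line 3: six (1), unending (3), wind (1) → 5 ✓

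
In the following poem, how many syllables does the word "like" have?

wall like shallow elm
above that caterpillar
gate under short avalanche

"like" has 1 syllable.

1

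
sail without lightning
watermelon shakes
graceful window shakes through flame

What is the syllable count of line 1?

Line 1: "sail without lightning": 1+2+2 = 5

5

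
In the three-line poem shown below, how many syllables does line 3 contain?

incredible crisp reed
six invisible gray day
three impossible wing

6

Line 3: three (1), impossible (4), wing (1) → 6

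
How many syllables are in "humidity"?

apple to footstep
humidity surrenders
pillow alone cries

"humidity" has 4 syllables.

4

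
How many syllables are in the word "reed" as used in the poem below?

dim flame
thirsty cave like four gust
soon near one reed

"reed" has 1 syllable.

1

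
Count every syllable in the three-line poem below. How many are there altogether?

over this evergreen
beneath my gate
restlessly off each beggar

17

Line 1: over (2), this (1), evergreen (3) → 6
Line 2: beneath (2), my (1), gate (1) → 4
Line 3: restlessly (3), off (1), each (1), beggar (2) → 7
Total: 6 + 4 + 7 = 17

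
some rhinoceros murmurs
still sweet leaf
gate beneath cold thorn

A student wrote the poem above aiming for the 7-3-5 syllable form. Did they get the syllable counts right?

Yes

Line 1: "some rhinoceros murmurs": 1+4+2 = 7 ✓
Line 2: "still sweet leaf": 1+1+1 = 3 ✓
Line 3: "gate beneath cold thorn": 1+2+1+1 = 5 ✓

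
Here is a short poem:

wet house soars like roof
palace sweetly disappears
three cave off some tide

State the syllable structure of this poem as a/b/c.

5/7/5

Line 1: wet(1) + house(1) + soars(1) + like(1) + roof(1) = 5
Line 2: palace(2) + sweetly(2) + disappears(3) = 7
Line 3: three(1) + cave(1) + off(1) + some(1) + tide(1) = 5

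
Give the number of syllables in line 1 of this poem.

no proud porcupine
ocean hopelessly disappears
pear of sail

Line 1: no (1), proud (1), porcupine (3) → 5

5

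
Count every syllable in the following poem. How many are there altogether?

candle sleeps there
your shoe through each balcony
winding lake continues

Line 1: "candle sleeps there": 2+1+1 = 4
Line 2: "your shoe through each balcony": 1+1+1+1+3 = 7
Line 3: "winding lake continues": 2+1+3 = 6
Total: 4 + 7 + 6 = 17

17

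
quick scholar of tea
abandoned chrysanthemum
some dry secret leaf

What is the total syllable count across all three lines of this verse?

17

Line 1: "quick scholar of tea": 1+2+1+1 = 5
Line 2: "abandoned chrysanthemum": 3+4 = 7
Line 3: "some dry secret leaf": 1+1+2+1 = 5
Total: 5 + 7 + 5 = 17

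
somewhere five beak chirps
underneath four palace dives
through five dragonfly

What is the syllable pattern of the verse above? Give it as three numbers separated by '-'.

Line 1: somewhere(2) + five(1) + beak(1) + chirps(1) = 5
Line 2: underneath(3) + four(1) + palace(2) + dives(1) = 7
Line 3: through(1) + five(1) + dragonfly(3) = 5

5-7-5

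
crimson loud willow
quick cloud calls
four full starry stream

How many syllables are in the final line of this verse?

The final line: four (1), full (1), starry (2), stream (1) → 5

5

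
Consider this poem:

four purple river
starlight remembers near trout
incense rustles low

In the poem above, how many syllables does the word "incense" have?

2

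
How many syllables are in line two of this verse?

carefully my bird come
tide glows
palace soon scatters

2

Line two: tide(1) + glows(1) = 2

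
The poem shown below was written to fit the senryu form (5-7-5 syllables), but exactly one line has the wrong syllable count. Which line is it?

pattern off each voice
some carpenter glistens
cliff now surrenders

The second line

Line 1: "pattern off each voice": 2+1+1+1 = 5 ✓
Line 2: "some carpenter glistens": 1+3+2 = 6 (expected 7)
Line 3: "cliff now surrenders": 1+1+3 = 5 ✓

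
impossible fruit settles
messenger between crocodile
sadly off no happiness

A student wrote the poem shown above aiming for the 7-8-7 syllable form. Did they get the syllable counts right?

Yes

Line 1: impossible (4), fruit (1), settles (2) → 7 ✓
Line 2: messenger (3), between (2), crocodile (3) → 8 ✓
Line 3: sadly (2), off (1), no (1), happiness (3) → 7 ✓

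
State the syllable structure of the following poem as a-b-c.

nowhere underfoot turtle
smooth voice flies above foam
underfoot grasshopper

Line 1: nowhere(2) + underfoot(3) + turtle(2) = 7
Line 2: smooth(1) + voice(1) + flies(1) + above(2) + foam(1) = 6
Line 3: underfoot(3) + grasshopper(3) = 6

7-6-6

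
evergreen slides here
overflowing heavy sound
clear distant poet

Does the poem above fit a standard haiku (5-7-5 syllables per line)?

Line 1: evergreen (3), slides (1), here (1) → 5 ✓
Line 2: overflowing (4), heavy (2), sound (1) → 7 ✓
Line 3: clear (1), distant (2), poet (2) → 5 ✓

Yes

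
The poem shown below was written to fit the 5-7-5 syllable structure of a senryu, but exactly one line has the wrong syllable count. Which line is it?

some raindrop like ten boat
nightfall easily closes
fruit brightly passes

Line 1: some (1), raindrop (2), like (1), ten (1), boat (1) → 6 (expected 5)
Line 2: nightfall (2), easily (3), closes (2) → 7 ✓
Line 3: fruit (1), brightly (2), passes (2) → 5 ✓

Line 1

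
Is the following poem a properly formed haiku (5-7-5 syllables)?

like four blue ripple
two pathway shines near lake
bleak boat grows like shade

Line 1: like(1) + four(1) + blue(1) + ripple(2) = 5 ✓
Line 2: two(1) + pathway(2) + shines(1) + near(1) + lake(1) = 6 (expected 7)
Line 3: bleak(1) + boat(1) + grows(1) + like(1) + shade(1) = 5 ✓

No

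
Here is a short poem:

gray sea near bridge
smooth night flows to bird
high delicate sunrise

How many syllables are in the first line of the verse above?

The first line: gray (1), sea (1), near (1), bridge (1) → 4

4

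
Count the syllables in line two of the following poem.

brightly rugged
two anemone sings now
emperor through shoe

7

Line two: two(1) + anemone(4) + sings(1) + now(1) = 7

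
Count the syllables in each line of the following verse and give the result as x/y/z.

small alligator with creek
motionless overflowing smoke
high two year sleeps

Line 1: "small alligator with creek": 1+4+1+1 = 7
Line 2: "motionless overflowing smoke": 3+4+1 = 8
Line 3: "high two year sleeps": 1+1+1+1 = 4

7/8/4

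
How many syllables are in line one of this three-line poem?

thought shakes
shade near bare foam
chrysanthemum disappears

2

Line one: thought(1) + shakes(1) = 2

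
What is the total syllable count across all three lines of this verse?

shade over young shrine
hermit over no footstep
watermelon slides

17

Line 1: "shade over young shrine": 1+2+1+1 = 5
Line 2: "hermit over no footstep": 2+2+1+2 = 7
Line 3: "watermelon slides": 4+1 = 5
Total: 5 + 7 + 5 = 17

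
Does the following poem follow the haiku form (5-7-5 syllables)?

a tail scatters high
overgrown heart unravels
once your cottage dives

Yes

Line 1: a (1), tail (1), scatters (2), high (1) → 5 ✓
Line 2: overgrown (3), heart (1), unravels (3) → 7 ✓
Line 3: once (1), your (1), cottage (2), dives (1) → 5 ✓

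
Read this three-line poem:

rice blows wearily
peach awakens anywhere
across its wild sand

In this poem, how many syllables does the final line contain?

5

The final line: across(2) + its(1) + wild(1) + sand(1) = 5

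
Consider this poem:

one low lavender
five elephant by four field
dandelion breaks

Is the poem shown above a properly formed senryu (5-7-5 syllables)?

Line 1: one (1), low (1), lavender (3) → 5 ✓
Line 2: five (1), elephant (3), by (1), four (1), field (1) → 7 ✓
Line 3: dandelion (4), breaks (1) → 5 ✓

Yes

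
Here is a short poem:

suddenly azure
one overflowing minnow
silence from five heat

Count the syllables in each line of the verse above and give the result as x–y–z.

Line 1: "suddenly azure": 3+2 = 5
Line 2: "one overflowing minnow": 1+4+2 = 7
Line 3: "silence from five heat": 2+1+1+1 = 5

5–7–5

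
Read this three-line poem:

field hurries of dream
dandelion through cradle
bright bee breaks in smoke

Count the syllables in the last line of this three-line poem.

The last line: "bright bee breaks in smoke": 1+1+1+1+1 = 5

5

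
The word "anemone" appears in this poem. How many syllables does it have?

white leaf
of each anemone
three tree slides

4

"anemone" has 4 syllables.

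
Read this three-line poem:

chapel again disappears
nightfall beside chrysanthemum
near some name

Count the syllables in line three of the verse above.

3

Line three: near (1), some (1), name (1) → 3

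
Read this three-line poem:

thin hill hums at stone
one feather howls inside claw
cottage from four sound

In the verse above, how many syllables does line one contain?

5

Line one: thin(1) + hill(1) + hums(1) + at(1) + stone(1) = 5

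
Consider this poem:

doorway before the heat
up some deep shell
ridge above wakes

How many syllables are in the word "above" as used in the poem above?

2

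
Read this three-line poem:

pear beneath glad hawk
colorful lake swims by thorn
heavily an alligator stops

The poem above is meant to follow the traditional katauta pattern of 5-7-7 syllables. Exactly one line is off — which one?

Line 1: pear (1), beneath (2), glad (1), hawk (1) → 5 ✓
Line 2: colorful (3), lake (1), swims (1), by (1), thorn (1) → 7 ✓
Line 3: heavily (3), an (1), alligator (4), stops (1) → 9 (expected 7)

The third line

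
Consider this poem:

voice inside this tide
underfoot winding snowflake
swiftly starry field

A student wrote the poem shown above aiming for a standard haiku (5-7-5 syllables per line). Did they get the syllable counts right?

Line 1: voice(1) + inside(2) + this(1) + tide(1) = 5 ✓
Line 2: underfoot(3) + winding(2) + snowflake(2) = 7 ✓
Line 3: swiftly(2) + starry(2) + field(1) = 5 ✓

Yes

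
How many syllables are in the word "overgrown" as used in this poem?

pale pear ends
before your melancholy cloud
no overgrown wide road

3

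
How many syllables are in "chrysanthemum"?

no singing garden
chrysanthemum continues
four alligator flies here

4

"chrysanthemum" has 4 syllables.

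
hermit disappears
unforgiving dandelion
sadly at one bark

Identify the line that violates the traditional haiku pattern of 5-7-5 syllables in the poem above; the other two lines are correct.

The second line

Line 1: hermit(2) + disappears(3) = 5 ✓
Line 2: unforgiving(4) + dandelion(4) = 8 (expected 7)
Line 3: sadly(2) + at(1) + one(1) + bark(1) = 5 ✓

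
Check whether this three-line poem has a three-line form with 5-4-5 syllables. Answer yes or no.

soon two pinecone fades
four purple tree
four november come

Yes

Line 1: "soon two pinecone fades": 1+1+2+1 = 5 ✓
Line 2: "four purple tree": 1+2+1 = 4 ✓
Line 3: "four november come": 1+3+1 = 5 ✓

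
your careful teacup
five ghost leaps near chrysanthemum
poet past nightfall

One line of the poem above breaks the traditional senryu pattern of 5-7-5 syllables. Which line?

Line 2

Line 1: your (1), careful (2), teacup (2) → 5 ✓
Line 2: five (1), ghost (1), leaps (1), near (1), chrysanthemum (4) → 8 (expected 7)
Line 3: poet (2), past (1), nightfall (2) → 5 ✓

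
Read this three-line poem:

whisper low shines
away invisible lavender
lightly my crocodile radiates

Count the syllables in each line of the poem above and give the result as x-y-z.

4-9-9

Line 1: whisper(2) + low(1) + shines(1) = 4
Line 2: away(2) + invisible(4) + lavender(3) = 9
Line 3: lightly(2) + my(1) + crocodile(3) + radiates(3) = 9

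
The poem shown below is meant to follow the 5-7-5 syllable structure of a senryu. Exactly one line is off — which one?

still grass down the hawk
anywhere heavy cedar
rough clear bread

Line 3

Line 1: still (1), grass (1), down (1), the (1), hawk (1) → 5 ✓
Line 2: anywhere (3), heavy (2), cedar (2) → 7 ✓
Line 3: rough (1), clear (1), bread (1) → 3 (expected 5)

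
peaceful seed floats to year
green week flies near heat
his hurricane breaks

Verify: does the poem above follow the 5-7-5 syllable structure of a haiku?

No

Line 1: peaceful (2), seed (1), floats (1), to (1), year (1) → 6 (expected 5)
Line 2: green (1), week (1), flies (1), near (1), heat (1) → 5 (expected 7)
Line 3: his (1), hurricane (3), breaks (1) → 5 ✓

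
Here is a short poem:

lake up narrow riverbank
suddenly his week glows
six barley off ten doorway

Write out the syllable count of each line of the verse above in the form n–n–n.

Line 1: "lake up narrow riverbank": 1+1+2+3 = 7
Line 2: "suddenly his week glows": 3+1+1+1 = 6
Line 3: "six barley off ten doorway": 1+2+1+1+2 = 7

7–6–7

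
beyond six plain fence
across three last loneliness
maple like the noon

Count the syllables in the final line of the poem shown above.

The final line: maple(2) + like(1) + the(1) + noon(1) = 5

5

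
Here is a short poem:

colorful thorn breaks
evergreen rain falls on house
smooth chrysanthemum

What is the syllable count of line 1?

Line 1: "colorful thorn breaks": 3+1+1 = 5

5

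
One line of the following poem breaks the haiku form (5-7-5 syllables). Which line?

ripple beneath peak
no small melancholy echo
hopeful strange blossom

Line 2

Line 1: "ripple beneath peak": 2+2+1 = 5 ✓
Line 2: "no small melancholy echo": 1+1+4+2 = 8 (expected 7)
Line 3: "hopeful strange blossom": 2+1+2 = 5 ✓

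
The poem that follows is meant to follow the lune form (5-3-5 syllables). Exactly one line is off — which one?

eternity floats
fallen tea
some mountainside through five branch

Line 1: eternity(4) + floats(1) = 5 ✓
Line 2: fallen(2) + tea(1) = 3 ✓
Line 3: some(1) + mountainside(3) + through(1) + five(1) + branch(1) = 7 (expected 5)

Line 3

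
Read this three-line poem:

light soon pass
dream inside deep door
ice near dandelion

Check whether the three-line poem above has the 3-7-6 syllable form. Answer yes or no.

Line 1: light (1), soon (1), pass (1) → 3 ✓
Line 2: dream (1), inside (2), deep (1), door (1) → 5 (expected 7)
Line 3: ice (1), near (1), dandelion (4) → 6 ✓

No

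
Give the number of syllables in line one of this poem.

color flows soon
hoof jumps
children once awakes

4

Line one: color(2) + flows(1) + soon(1) = 4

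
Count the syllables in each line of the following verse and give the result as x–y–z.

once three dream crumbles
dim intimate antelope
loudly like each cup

5–7–5

Line 1: once(1) + three(1) + dream(1) + crumbles(2) = 5
Line 2: dim(1) + intimate(3) + antelope(3) = 7
Line 3: loudly(2) + like(1) + each(1) + cup(1) = 5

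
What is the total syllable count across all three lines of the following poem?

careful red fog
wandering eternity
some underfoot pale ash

Line 1: careful(2) + red(1) + fog(1) = 4
Line 2: wandering(3) + eternity(4) = 7
Line 3: some(1) + underfoot(3) + pale(1) + ash(1) = 6
Total: 4 + 7 + 6 = 17

17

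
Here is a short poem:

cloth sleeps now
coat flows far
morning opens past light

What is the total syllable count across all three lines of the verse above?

Line 1: cloth (1), sleeps (1), now (1) → 3
Line 2: coat (1), flows (1), far (1) → 3
Line 3: morning (2), opens (2), past (1), light (1) → 6
Total: 3 + 3 + 6 = 12

12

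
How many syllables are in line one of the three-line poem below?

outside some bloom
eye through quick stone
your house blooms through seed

4

Line one: outside(2) + some(1) + bloom(1) = 4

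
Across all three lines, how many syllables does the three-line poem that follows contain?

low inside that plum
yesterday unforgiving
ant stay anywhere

17

Line 1: "low inside that plum": 1+2+1+1 = 5
Line 2: "yesterday unforgiving": 3+4 = 7
Line 3: "ant stay anywhere": 1+1+3 = 5
Total: 5 + 7 + 5 = 17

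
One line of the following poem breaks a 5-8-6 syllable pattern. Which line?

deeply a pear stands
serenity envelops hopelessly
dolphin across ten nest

Line 2

Line 1: deeply (2), a (1), pear (1), stands (1) → 5 ✓
Line 2: serenity (4), envelops (3), hopelessly (3) → 10 (expected 8)
Line 3: dolphin (2), across (2), ten (1), nest (1) → 6 ✓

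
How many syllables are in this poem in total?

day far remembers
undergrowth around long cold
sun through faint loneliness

Line 1: day(1) + far(1) + remembers(3) = 5
Line 2: undergrowth(3) + around(2) + long(1) + cold(1) = 7
Line 3: sun(1) + through(1) + faint(1) + loneliness(3) = 6
Total: 5 + 7 + 6 = 18

18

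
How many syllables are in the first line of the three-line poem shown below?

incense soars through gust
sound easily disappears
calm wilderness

5

The first line: incense(2) + soars(1) + through(1) + gust(1) = 5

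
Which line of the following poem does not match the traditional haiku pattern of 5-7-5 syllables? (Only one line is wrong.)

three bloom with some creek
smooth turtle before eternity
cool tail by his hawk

Line 2

Line 1: "three bloom with some creek": 1+1+1+1+1 = 5 ✓
Line 2: "smooth turtle before eternity": 1+2+2+4 = 9 (expected 7)
Line 3: "cool tail by his hawk": 1+1+1+1+1 = 5 ✓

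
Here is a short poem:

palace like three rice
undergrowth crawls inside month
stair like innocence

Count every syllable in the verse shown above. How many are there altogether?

Line 1: palace(2) + like(1) + three(1) + rice(1) = 5
Line 2: undergrowth(3) + crawls(1) + inside(2) + month(1) = 7
Line 3: stair(1) + like(1) + innocence(3) = 5
Total: 5 + 7 + 5 = 17

17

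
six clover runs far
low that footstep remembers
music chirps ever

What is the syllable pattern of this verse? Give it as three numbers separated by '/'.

5/7/5

Line 1: six(1) + clover(2) + runs(1) + far(1) = 5
Line 2: low(1) + that(1) + footstep(2) + remembers(3) = 7
Line 3: music(2) + chirps(1) + ever(2) = 5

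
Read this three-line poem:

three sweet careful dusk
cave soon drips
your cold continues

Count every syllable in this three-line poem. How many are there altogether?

Line 1: three (1), sweet (1), careful (2), dusk (1) → 5
Line 2: cave (1), soon (1), drips (1) → 3
Line 3: your (1), cold (1), continues (3) → 5
Total: 5 + 3 + 5 = 13

13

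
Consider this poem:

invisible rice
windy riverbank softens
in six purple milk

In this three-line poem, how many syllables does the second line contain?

7

The second line: windy (2), riverbank (3), softens (2) → 7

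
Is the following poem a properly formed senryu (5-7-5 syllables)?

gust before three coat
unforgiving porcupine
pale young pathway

No

Line 1: gust(1) + before(2) + three(1) + coat(1) = 5 ✓
Line 2: unforgiving(4) + porcupine(3) = 7 ✓
Line 3: pale(1) + young(1) + pathway(2) = 4 (expected 5)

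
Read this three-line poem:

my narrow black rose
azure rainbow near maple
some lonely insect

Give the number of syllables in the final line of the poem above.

5

The final line: some(1) + lonely(2) + insect(2) = 5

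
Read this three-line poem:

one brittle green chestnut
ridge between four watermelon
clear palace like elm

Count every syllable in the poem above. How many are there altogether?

Line 1: one (1), brittle (2), green (1), chestnut (2) → 6
Line 2: ridge (1), between (2), four (1), watermelon (4) → 8
Line 3: clear (1), palace (2), like (1), elm (1) → 5
Total: 6 + 8 + 5 = 19

19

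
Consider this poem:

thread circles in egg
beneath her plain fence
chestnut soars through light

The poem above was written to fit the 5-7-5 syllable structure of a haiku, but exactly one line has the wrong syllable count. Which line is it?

Line 1: thread (1), circles (2), in (1), egg (1) → 5 ✓
Line 2: beneath (2), her (1), plain (1), fence (1) → 5 (expected 7)
Line 3: chestnut (2), soars (1), through (1), light (1) → 5 ✓

Line 2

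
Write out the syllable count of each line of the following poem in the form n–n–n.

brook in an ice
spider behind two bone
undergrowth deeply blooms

4–6–6

Line 1: brook(1) + in(1) + an(1) + ice(1) = 4
Line 2: spider(2) + behind(2) + two(1) + bone(1) = 6
Line 3: undergrowth(3) + deeply(2) + blooms(1) = 6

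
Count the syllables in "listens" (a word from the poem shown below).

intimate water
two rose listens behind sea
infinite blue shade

2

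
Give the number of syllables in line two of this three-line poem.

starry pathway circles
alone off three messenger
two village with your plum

7

Line two: alone (2), off (1), three (1), messenger (3) → 7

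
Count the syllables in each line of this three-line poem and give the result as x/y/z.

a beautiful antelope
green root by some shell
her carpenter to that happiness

Line 1: a (1), beautiful (3), antelope (3) → 7
Line 2: green (1), root (1), by (1), some (1), shell (1) → 5
Line 3: her (1), carpenter (3), to (1), that (1), happiness (3) → 9

7/5/9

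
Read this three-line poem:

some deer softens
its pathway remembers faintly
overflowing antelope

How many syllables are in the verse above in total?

19

Line 1: some(1) + deer(1) + softens(2) = 4
Line 2: its(1) + pathway(2) + remembers(3) + faintly(2) = 8
Line 3: overflowing(4) + antelope(3) = 7
Total: 4 + 8 + 7 = 19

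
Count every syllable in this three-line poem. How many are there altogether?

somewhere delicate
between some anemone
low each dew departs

Line 1: somewhere (2), delicate (3) → 5
Line 2: between (2), some (1), anemone (4) → 7
Line 3: low (1), each (1), dew (1), departs (2) → 5
Total: 5 + 7 + 5 = 17

17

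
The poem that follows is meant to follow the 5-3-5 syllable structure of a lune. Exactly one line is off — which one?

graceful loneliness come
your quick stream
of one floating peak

Line 1

Line 1: "graceful loneliness come": 2+3+1 = 6 (expected 5)
Line 2: "your quick stream": 1+1+1 = 3 ✓
Line 3: "of one floating peak": 1+1+2+1 = 5 ✓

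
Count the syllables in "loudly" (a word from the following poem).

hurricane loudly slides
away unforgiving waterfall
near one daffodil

"loudly" has 2 syllables.

2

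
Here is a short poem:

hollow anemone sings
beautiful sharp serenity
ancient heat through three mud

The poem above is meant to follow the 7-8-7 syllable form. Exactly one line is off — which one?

Line 1: hollow(2) + anemone(4) + sings(1) = 7 ✓
Line 2: beautiful(3) + sharp(1) + serenity(4) = 8 ✓
Line 3: ancient(2) + heat(1) + through(1) + three(1) + mud(1) = 6 (expected 7)

The third line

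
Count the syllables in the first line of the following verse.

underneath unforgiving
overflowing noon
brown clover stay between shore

7

The first line: underneath(3) + unforgiving(4) = 7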